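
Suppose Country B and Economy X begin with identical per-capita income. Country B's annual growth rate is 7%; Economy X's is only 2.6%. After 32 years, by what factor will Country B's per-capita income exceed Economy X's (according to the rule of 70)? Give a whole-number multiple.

around 4 times

Only the 4.4-point difference matters.
70/4.4 ≈ 15.91 years per doubling of the ratio; 32 years gives 2.01 doublings, so ≈ 4×.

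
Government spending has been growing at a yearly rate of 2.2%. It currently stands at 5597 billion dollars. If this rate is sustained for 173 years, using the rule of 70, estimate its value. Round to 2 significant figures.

Doubling time ≈ 70/2.2 = 31.82 years.
173 years is 173/31.82 ≈ 5.44 doublings, a factor of 2^5.44 ≈ 43.41.
5597 × 43.41 ≈ 240000 billion dollars.

approximately 240000 billion dollars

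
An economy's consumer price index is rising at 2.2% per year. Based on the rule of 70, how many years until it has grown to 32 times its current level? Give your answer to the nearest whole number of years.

≈ 159 years

At 2.2% it doubles every 70/2.2 ≈ 31.82 years.
Getting to 32× needs 5 doublings: 5 × 31.82 ≈ 159 years.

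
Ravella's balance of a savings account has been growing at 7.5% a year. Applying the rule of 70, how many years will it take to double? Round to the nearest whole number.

approximately 9 years

70/7.5 ≈ 9.33, so it doubles roughly every 9 years.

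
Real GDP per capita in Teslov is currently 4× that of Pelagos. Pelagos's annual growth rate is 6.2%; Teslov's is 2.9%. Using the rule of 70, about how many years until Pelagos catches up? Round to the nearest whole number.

roughly 42 years

The growth-rate gap is 6.2% − 2.9% = 3.3 percentage points.
So the ratio between them halves every 70/3.3 ≈ 21.21 years.
A 4× gap closes after 2 halvings: 2 × 21.21 ≈ 42 years.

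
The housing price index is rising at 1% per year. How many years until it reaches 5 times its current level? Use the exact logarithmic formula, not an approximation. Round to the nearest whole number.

162 years

t = ln(5) / ln(1 + 0.01) = 1.6094 / 0.009950 ≈ 161.75.
≈ 162 years.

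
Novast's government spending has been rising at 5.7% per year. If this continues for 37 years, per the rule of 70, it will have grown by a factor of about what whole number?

≈ 8 times

Doubling time ≈ 70/5.7 = 12.28 years.
37/12.28 ≈ 3 doublings, so about 2^3 = 8×.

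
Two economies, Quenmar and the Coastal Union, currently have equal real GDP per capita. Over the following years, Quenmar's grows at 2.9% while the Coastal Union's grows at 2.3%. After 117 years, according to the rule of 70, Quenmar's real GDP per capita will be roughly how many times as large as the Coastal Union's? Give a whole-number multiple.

2 times

Rate gap = 2.9% − 2.3% = 0.6 points.
The ratio doubles every 70/0.6 ≈ 116.67 years.
117/116.67 ≈ 1.00 doublings → ratio ≈ 2^1.00 ≈ 2.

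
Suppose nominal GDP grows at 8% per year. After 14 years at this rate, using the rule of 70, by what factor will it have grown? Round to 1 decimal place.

roughly 3.0 times

Doubling time ≈ 70/8 = 8.75 years.
14 years / 8.75 ≈ 1.60 doublings → factor 2^1.60 ≈ 3.0.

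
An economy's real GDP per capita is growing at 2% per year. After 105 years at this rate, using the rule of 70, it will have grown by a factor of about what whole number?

Doubling time ≈ 70/2 = 35.00 years.
105/35.00 ≈ 3 doublings, so about 2^3 = 8×.

roughly 8 times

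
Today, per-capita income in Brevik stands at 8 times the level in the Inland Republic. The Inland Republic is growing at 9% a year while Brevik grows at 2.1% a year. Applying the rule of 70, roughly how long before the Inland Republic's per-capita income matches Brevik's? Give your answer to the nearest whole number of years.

around 30 years

What matters is the difference: 6.9 pp.
Rule of 70 on the gap: the ratio halves every 70/6.9 ≈ 10.14 years.
An 8 times gap closes after 3 halvings: 3 × 10.14 ≈ 30 years.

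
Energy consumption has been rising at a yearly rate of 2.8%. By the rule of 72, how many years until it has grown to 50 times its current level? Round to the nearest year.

around 145 years

Doubling time ≈ 72/2.8 = 25.71 years.
Reaching 50× takes log₂(50) ≈ 5.64 doublings.
5.64 × 25.71 ≈ 145 years.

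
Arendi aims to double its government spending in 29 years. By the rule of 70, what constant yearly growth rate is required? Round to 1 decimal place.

2.4%

70 / 29 ≈ 2.41, so about 2.4% per year.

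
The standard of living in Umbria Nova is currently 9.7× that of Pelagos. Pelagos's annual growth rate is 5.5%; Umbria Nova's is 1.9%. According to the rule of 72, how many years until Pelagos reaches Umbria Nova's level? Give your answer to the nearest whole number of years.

≈ 66 years

Pelagos gains on Umbria Nova at 5.5% − 1.9% = 3.6 points a year.
At that relative rate the gap halves every 72/3.6 ≈ 20.00 years.
A 9.7× gap takes log₂(9.7) ≈ 3.28 halvings to close: 3.28 × 20.00 ≈ 66 years.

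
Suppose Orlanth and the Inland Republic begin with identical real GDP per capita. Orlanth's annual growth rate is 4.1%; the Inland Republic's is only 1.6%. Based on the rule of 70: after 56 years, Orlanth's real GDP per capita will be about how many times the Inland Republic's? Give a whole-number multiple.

Rate gap = 4.1% − 1.6% = 2.5 points.
The ratio doubles every 70/2.5 ≈ 28.00 years.
56/28.00 ≈ 2.00 doublings → ratio ≈ 2^2.00 ≈ 4.

4 times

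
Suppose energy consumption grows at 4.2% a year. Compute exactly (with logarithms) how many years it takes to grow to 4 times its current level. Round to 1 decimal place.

t = ln(4) / ln(1 + 0.042) = 1.3863 / 0.041142 ≈ 33.70.

33.7 years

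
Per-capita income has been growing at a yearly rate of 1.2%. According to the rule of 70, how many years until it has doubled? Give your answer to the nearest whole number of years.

Doubling time ≈ 70 / 1.2 = 58.33 years.

58 years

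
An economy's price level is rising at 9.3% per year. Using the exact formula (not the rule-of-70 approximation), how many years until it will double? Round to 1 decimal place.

t = ln(2) / ln(1 + 0.093) = 0.6931 / 0.088926 ≈ 7.79.

7.8 years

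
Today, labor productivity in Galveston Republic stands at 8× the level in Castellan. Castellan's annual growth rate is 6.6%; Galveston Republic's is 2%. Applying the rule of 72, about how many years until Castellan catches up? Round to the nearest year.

Castellan gains on Galveston Republic at 6.6% − 2% = 4.6 points a year.
At that relative rate the gap halves every 72/4.6 ≈ 15.65 years.
An 8× gap closes after 3 halvings: 3 × 15.65 ≈ 47 years.

roughly 47 years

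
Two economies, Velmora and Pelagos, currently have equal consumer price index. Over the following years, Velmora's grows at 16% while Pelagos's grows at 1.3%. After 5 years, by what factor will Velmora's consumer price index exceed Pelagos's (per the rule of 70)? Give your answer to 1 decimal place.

Velmora pulls ahead at 14.7 pp per year, so the ratio doubles every 70/14.7 ≈ 4.76 years.
In 5 years that's 1.05 doublings: 2^1.05 ≈ 2.1.

2.1 times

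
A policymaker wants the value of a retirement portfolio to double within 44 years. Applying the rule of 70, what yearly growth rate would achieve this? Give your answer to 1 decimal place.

70 / 44 ≈ 1.59, so about 1.6% per year.

1.6%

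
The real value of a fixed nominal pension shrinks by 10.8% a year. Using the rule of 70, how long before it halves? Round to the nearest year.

6 years

Falling at 10.8%, it halves about every 70/10.8 = 6.48 years.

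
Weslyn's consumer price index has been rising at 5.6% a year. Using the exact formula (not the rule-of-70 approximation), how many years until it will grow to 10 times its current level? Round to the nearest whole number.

42 years

t = ln(10) / ln(1 + 0.056) = 2.3026 / 0.054488 ≈ 42.26.
≈ 42 years.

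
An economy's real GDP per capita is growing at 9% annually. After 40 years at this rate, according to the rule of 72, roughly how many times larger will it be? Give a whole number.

Doubling time ≈ 72/9 = 8.00 years.
40/8.00 ≈ 5 doublings, so about 2^5 = 32×.

≈ 32 times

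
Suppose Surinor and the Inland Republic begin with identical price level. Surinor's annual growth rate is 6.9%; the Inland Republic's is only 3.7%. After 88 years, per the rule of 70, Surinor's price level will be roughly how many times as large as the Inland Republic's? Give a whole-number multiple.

≈ 16 times

Only the 3.2-point difference matters.
70/3.2 ≈ 21.88 years per doubling of the ratio; 88 years gives 4.02 doublings, so ≈ 16×.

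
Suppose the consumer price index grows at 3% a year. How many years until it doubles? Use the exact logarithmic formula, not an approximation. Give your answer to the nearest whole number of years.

23 years

t = ln(2) / ln(1 + 0.03) = 0.6931 / 0.029559 ≈ 23.45.
≈ 23 years.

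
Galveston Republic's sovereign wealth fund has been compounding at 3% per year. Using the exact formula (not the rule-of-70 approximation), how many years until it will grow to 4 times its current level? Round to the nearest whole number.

47 years

t = ln(4) / ln(1 + 0.03) = 1.3863 / 0.029559 ≈ 46.90.
≈ 47 years.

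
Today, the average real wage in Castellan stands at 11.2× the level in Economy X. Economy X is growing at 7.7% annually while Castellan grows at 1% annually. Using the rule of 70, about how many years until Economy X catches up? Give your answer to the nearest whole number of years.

approximately 36 years

What matters is the difference: 6.7 pp.
Rule of 70 on the gap: the ratio halves every 70/6.7 ≈ 10.45 years.
An 11.2× gap takes log₂(11.2) ≈ 3.49 halvings to close: 3.49 × 10.45 ≈ 36 years.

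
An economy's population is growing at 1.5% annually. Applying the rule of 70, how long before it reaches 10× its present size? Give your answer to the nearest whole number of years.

roughly 155 years

Doubling time ≈ 70/1.5 = 46.67 years.
10× is log₂ 10 ≈ 3.32 doublings, so ≈ 3.32 × 46.67 = 155 years.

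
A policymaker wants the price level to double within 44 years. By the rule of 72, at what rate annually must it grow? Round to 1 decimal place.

72 / 44 ≈ 1.64, so about 1.6% annually.

around 1.6% annually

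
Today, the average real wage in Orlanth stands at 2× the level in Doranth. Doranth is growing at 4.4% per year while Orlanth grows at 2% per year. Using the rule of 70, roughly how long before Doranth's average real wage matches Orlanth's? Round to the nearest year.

Doranth gains on Orlanth at 4.4% − 2% = 2.4 points a year.
At that relative rate the gap halves every 70/2.4 ≈ 29.17 years.
A 2× gap closes after 1 halving: 1 × 29.17 ≈ 29 years.

about 29 years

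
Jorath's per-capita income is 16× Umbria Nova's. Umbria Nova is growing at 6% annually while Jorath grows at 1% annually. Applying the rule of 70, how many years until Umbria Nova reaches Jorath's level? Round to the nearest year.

Umbria Nova gains on Jorath at 6% − 1% = 5 points a year.
At that relative rate the gap halves every 70/5 ≈ 14.00 years.
A 16× gap closes after 4 halvings: 4 × 14.00 ≈ 56 years.

about 56 years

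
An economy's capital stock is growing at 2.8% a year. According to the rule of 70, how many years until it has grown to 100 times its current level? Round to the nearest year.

Doubling time ≈ 70/2.8 = 25.00 years.
Reaching 100× takes log₂(100) ≈ 6.64 doublings.
6.64 × 25.00 ≈ 166 years.

about 166 years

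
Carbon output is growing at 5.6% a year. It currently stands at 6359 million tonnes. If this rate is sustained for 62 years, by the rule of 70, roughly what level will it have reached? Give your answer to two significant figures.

around 200000 million tonnes

It doubles every 70/5.6 ≈ 12.50 years, so 62 years is 4.96 doublings.
2^4.96 ≈ 31.12; 6359 × 31.12 ≈ 200000 million tonnes.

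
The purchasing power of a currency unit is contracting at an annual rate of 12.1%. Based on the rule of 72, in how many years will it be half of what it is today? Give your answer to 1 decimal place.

The rule works in reverse for decay: 72/12.1 ≈ 5.95 years to halve.

roughly 6.0 years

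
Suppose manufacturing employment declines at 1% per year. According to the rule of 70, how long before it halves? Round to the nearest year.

70 years

Halving time ≈ 70 / 1 = 70.00 → 70 years.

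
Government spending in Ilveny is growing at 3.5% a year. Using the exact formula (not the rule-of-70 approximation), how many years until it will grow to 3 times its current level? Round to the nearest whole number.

32 years

t = ln(3) / ln(1 + 0.035) = 1.0986 / 0.034401 ≈ 31.94.
≈ 32 years.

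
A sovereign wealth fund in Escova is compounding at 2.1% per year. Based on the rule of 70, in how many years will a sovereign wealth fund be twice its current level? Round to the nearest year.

70/2.1 ≈ 33.33, so it doubles roughly every 33 years.

around 33 years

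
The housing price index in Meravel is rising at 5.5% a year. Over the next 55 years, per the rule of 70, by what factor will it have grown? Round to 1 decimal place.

Doubles every ≈ 12.73 years (70/5.5).
55 years is 4.32 doublings; 2^4.32 ≈ 20.0×.

≈ 20.0 times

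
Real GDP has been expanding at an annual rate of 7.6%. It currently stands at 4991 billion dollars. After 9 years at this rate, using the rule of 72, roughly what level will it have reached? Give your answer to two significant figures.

approximately 9600 billion dollars

It doubles every 72/7.6 ≈ 9.47 years, so 9 years is 0.95 doublings.
2^0.95 ≈ 1.93; 4991 × 1.93 ≈ 9600 billion dollars.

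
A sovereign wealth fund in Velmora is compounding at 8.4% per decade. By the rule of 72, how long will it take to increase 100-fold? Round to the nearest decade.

≈ 57 decades

One doubling takes 72/8.4 = 8.57 decades.
Reaching 100× takes log₂(100) ≈ 6.64 doublings.
6.64 × 8.57 ≈ 57 decades.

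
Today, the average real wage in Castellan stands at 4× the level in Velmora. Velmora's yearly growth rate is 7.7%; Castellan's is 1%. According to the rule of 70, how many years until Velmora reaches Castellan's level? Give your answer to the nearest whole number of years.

The growth-rate gap is 7.7% − 1% = 6.7 percentage points.
So the ratio between them halves every 70/6.7 ≈ 10.45 years.
A 4× gap closes after 2 halvings: 2 × 10.45 ≈ 21 years.

≈ 21 years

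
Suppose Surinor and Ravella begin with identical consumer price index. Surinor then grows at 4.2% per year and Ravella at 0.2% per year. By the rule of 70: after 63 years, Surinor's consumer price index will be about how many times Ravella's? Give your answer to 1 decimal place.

around 12.1 times

Surinor pulls ahead at 4 pp per year, so the ratio doubles every 70/4 ≈ 17.50 years.
In 63 years that's 3.60 doublings: 2^3.60 ≈ 12.1.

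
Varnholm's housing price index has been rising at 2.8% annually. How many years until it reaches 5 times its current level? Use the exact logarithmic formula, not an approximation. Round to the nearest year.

58 years

t = ln(5) / ln(1 + 0.028) = 1.6094 / 0.027615 ≈ 58.28.
≈ 58 years.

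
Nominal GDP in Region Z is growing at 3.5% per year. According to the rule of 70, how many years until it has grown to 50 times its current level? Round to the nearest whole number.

around 113 years

One doubling takes 70/3.5 = 20.00 years.
Reaching 50× takes log₂(50) ≈ 5.64 doublings.
5.64 × 20.00 ≈ 113 years.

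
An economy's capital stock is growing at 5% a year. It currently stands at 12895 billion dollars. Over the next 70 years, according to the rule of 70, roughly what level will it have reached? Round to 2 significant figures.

roughly 410000 billion dollars

Doubling time ≈ 70/5 = 14.00 years.
70 years is 70/14.00 ≈ 5.00 doublings, a factor of 2^5.00 ≈ 32.00.
12895 × 32.00 ≈ 410000 billion dollars.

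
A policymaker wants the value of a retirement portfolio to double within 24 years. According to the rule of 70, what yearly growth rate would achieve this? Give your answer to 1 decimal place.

70 / 24 ≈ 2.92, so about 2.9% per year.

approximately 2.9%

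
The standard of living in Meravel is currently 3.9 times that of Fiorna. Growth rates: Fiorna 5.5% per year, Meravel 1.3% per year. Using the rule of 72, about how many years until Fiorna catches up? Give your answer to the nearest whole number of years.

roughly 34 years

Fiorna gains on Meravel at 5.5% − 1.3% = 4.2 points a year.
At that relative rate the gap halves every 72/4.2 ≈ 17.14 years.
A 3.9 times gap takes log₂(3.9) ≈ 1.96 halvings to close: 1.96 × 17.14 ≈ 34 years.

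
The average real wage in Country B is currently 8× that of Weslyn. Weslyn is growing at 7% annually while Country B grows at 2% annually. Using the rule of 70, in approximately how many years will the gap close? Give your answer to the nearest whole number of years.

The growth-rate gap is 7% − 2% = 5 percentage points.
So the ratio between them halves every 70/5 ≈ 14.00 years.
An 8× gap closes after 3 halvings: 3 × 14.00 ≈ 42 years.

around 42 years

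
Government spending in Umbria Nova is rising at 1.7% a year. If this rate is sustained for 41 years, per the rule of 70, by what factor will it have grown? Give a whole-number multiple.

At 1.7% one doubling takes ≈ 41.18 years; 41 years is 1 of them, so ×2.

around 2 times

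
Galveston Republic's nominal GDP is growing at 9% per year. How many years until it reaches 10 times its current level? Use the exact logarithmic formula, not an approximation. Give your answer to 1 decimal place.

26.7 years

t = ln(10) / ln(1 + 0.09) = 2.3026 / 0.086178 ≈ 26.72.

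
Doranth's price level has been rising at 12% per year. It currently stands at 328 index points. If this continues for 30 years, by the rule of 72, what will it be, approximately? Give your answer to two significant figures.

It doubles every 72/12 ≈ 6.00 years, so 30 years is 5.00 doublings.
2^5.00 ≈ 32.00; 328 × 32.00 ≈ 10000 index points.

about 10000 index points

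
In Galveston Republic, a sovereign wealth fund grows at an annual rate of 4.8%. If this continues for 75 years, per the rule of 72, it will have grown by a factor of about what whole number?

roughly 32 times

At 4.8% one doubling takes ≈ 15.00 years; 75 years is 5 of them, so ×32.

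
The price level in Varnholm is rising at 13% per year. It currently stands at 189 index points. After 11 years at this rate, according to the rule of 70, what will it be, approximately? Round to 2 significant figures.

roughly 780 index points

It doubles every 70/13 ≈ 5.38 years, so 11 years is 2.04 doublings.
2^2.04 ≈ 4.11; 189 × 4.11 ≈ 780 index points.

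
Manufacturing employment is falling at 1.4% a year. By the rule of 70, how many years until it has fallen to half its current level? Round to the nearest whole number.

Falling at 1.4%, it halves about every 70/1.4 = 50.00 years.

roughly 50 years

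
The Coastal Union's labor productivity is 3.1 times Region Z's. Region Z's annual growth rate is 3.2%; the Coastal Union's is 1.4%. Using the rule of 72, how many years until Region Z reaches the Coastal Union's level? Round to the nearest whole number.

approximately 65 years

Region Z gains on the Coastal Union at 3.2% − 1.4% = 1.8 points a year.
At that relative rate the gap halves every 72/1.8 ≈ 40.00 years.
A 3.1 times gap takes log₂(3.1) ≈ 1.63 halvings to close: 1.63 × 40.00 ≈ 65 years.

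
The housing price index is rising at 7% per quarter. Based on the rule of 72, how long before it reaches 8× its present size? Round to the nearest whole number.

≈ 31 quarters

One doubling takes 72/7 = 10.29 quarters.
8× is 3 doublings, so 3 × 10.29 ≈ 31 quarters.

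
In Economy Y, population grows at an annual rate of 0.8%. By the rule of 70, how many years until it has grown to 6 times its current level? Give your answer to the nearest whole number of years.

roughly 226 years

One doubling takes 70/0.8 = 87.50 years.
Reaching 6× takes log₂(6) ≈ 2.58 doublings.
2.58 × 87.50 ≈ 226 years.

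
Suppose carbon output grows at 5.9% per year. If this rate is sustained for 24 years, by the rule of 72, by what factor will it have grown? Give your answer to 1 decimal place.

Doubling time ≈ 72/5.9 = 12.20 years.
24 years / 12.20 ≈ 1.97 doublings → factor 2^1.97 ≈ 3.9.

roughly 3.9 times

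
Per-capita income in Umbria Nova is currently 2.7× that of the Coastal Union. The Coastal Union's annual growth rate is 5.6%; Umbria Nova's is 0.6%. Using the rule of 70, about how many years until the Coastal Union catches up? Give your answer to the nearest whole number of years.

around 20 years

What matters is the difference: 5 pp.
Rule of 70 on the gap: the ratio halves every 70/5 ≈ 14.00 years.
A 2.7× gap takes log₂(2.7) ≈ 1.43 halvings to close: 1.43 × 14.00 ≈ 20 years.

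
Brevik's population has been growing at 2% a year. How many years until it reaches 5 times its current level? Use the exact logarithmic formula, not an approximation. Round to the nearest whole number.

81 years

t = ln(5) / ln(1 + 0.02) = 1.6094 / 0.019803 ≈ 81.27.
≈ 81 years.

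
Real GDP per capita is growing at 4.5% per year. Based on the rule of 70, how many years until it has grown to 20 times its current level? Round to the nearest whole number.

approximately 67 years

One doubling takes 70/4.5 = 15.56 years.
20× is log₂ 20 ≈ 4.32 doublings, so ≈ 4.32 × 15.56 = 67 years.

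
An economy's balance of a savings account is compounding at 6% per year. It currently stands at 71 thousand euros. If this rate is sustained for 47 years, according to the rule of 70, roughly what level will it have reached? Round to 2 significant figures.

approximately 1200 thousand euros

Doubling time ≈ 70/6 = 11.67 years.
47 years is 47/11.67 ≈ 4.03 doublings, a factor of 2^4.03 ≈ 16.34.
71 × 16.34 ≈ 1200 thousand euros.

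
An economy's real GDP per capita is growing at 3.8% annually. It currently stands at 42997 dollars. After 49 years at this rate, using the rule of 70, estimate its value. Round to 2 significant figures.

approximately 270000 dollars

Doubling time ≈ 70/3.8 = 18.42 years.
49 years is 49/18.42 ≈ 2.66 doublings, a factor of 2^2.66 ≈ 6.32.
42997 × 6.32 ≈ 270000 dollars.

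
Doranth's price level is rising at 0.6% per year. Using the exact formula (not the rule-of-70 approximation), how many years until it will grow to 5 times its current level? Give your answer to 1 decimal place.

269.0 years

t = ln(5) / ln(1 + 0.006) = 1.6094 / 0.005982 ≈ 269.04.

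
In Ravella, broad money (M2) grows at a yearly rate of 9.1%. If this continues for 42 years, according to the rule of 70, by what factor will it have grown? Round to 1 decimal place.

44.0 times

Doubling time ≈ 70/9.1 = 7.69 years.
42 years / 7.69 ≈ 5.46 doublings → factor 2^5.46 ≈ 44.0.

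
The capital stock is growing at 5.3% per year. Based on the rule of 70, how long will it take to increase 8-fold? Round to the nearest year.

about 40 years

At 5.3% it doubles every 70/5.3 ≈ 13.21 years.
Getting to 8× needs 3 doublings: 3 × 13.21 ≈ 40 years.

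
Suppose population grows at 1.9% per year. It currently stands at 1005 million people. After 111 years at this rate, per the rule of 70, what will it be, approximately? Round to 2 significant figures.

Doubling time ≈ 70/1.9 = 36.84 years.
111 years is 111/36.84 ≈ 3.01 doublings, a factor of 2^3.01 ≈ 8.06.
1005 × 8.06 ≈ 8100 million people.

roughly 8100 million people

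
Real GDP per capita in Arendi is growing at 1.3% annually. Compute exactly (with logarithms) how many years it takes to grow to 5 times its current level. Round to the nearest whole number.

125 years

t = ln(5) / ln(1 + 0.013) = 1.6094 / 0.012916 ≈ 124.61.
≈ 125 years.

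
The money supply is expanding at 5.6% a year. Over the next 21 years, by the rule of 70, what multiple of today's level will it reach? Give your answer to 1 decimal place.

≈ 3.2 times

Doubling time ≈ 70/5.6 = 12.50 years.
21 years / 12.50 ≈ 1.68 doublings → factor 2^1.68 ≈ 3.2.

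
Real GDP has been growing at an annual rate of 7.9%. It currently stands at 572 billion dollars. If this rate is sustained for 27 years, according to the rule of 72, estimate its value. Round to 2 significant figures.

4500 billion dollars

Doubling time ≈ 72/7.9 = 9.11 years.
27 years is 27/9.11 ≈ 2.96 doublings, a factor of 2^2.96 ≈ 7.78.
572 × 7.78 ≈ 4500 billion dollars.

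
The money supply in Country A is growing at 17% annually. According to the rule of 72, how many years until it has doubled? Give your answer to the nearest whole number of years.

At 17%, doubling takes about 72/17 = 4.24 years.

roughly 4 years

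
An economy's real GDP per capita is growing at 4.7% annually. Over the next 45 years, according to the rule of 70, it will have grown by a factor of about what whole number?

At 4.7% one doubling takes ≈ 14.89 years; 45 years is 3 of them, so ×8.

approximately 8 times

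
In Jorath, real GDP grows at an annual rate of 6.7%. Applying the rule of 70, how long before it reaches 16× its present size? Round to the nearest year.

One doubling takes 70/6.7 = 10.45 years.
16 = 2^4, so 4 doublings → 42 years.

about 42 years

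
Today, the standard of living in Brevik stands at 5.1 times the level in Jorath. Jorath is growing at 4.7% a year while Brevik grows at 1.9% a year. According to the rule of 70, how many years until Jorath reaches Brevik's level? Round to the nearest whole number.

59 years

What matters is the difference: 2.8 pp.
Rule of 70 on the gap: the ratio halves every 70/2.8 ≈ 25.00 years.
A 5.1 times gap takes log₂(5.1) ≈ 2.35 halvings to close: 2.35 × 25.00 ≈ 59 years.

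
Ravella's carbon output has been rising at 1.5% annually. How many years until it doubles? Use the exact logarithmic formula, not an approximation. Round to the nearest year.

47 years

t = ln(2) / ln(1 + 0.015) = 0.6931 / 0.014889 ≈ 46.55.
≈ 47 years.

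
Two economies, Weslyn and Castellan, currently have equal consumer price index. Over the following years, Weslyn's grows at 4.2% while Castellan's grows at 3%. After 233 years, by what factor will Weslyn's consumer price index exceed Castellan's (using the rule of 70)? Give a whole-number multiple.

Only the 1.2-point difference matters.
70/1.2 ≈ 58.33 years per doubling of the ratio; 233 years gives 3.99 doublings, so ≈ 16×.

approximately 16 times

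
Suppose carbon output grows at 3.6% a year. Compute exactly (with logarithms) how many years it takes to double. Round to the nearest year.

20 years

t = ln(2) / ln(1 + 0.036) = 0.6931 / 0.035367 ≈ 19.60.
≈ 20 years.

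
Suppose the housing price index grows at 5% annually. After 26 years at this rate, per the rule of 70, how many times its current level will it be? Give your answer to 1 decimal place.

around 3.6 times

Doubling time ≈ 70/5 = 14.00 years.
26 years / 14.00 ≈ 1.86 doublings → factor 2^1.86 ≈ 3.6.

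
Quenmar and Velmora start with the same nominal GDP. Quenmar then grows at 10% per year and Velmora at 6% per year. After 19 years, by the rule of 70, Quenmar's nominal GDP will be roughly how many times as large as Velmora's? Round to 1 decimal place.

roughly 2.1 times

Quenmar pulls ahead at 4 pp per year, so the ratio doubles every 70/4 ≈ 17.50 years.
In 19 years that's 1.09 doublings: 2^1.09 ≈ 2.1.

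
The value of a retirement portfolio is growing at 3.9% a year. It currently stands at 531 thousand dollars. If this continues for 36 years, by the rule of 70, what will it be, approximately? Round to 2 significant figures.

Doubling time ≈ 70/3.9 = 17.95 years.
36 years is 36/17.95 ≈ 2.01 doublings, a factor of 2^2.01 ≈ 4.03.
531 × 4.03 ≈ 2100 thousand dollars.

about 2100 thousand dollars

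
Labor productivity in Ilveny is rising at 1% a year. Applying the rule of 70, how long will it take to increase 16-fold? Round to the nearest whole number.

At 1% it doubles every 70/1 ≈ 70.00 years.
16× is 4 doublings, so 4 × 70.00 ≈ 280 years.

around 280 years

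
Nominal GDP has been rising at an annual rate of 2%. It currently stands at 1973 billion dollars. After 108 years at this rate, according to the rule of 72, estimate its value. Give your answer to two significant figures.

roughly 16000 billion dollars

It doubles every 72/2 ≈ 36.00 years, so 108 years is 3.00 doublings.
2^3.00 ≈ 8.00; 1973 × 8.00 ≈ 16000 billion dollars.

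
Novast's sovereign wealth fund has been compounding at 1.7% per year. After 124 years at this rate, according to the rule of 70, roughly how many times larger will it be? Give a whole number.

Doubling time ≈ 70/1.7 = 41.18 years.
124/41.18 ≈ 3 doublings, so about 2^3 = 8×.

≈ 8 times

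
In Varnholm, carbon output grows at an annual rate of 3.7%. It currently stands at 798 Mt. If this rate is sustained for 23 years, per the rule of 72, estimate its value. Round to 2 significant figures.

Doubling time ≈ 72/3.7 = 19.46 years.
23 years is 23/19.46 ≈ 1.18 doublings, a factor of 2^1.18 ≈ 2.27.
798 × 2.27 ≈ 1800 Mt.

≈ 1800 Mt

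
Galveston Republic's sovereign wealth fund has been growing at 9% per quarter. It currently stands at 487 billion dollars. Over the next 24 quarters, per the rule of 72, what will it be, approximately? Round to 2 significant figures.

roughly 3900 billion dollars

It doubles every 72/9 ≈ 8.00 quarters, so 24 quarters is 3.00 doublings.
2^3.00 ≈ 8.00; 487 × 8.00 ≈ 3900 billion dollars.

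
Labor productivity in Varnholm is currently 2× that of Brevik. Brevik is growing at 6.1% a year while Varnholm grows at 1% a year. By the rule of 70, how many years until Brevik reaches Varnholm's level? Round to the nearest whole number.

What matters is the difference: 5.1 pp.
Rule of 70 on the gap: the ratio halves every 70/5.1 ≈ 13.73 years.
A 2× gap closes after 1 halving: 1 × 13.73 ≈ 14 years.

approximately 14 years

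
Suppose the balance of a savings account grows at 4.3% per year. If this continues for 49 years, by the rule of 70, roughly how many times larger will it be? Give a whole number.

At 4.3% one doubling takes ≈ 16.28 years; 49 years is 3 of them, so ×8.

roughly 8 times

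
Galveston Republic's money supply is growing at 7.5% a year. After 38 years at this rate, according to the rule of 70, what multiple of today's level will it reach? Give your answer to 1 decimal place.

around 16.8 times

Doubling time ≈ 70/7.5 = 9.33 years.
38 years / 9.33 ≈ 4.07 doublings → factor 2^4.07 ≈ 16.8.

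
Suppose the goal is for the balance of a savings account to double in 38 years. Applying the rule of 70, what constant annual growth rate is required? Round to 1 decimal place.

70 / 38 ≈ 1.84, so about 1.8% a year.

about 1.8%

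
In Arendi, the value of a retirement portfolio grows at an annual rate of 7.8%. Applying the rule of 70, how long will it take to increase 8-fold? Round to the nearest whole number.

27 years

One doubling takes 70/7.8 = 8.97 years.
8× is 3 doublings, so 3 × 8.97 ≈ 27 years.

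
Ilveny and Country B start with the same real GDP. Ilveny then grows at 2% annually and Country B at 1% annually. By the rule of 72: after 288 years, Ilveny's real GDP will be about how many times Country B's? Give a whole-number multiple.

≈ 16 times

Rate gap = 2% − 1% = 1 point.
The ratio doubles every 72/1 ≈ 72.00 years.
288/72.00 ≈ 4.00 doublings → ratio ≈ 2^4.00 ≈ 16.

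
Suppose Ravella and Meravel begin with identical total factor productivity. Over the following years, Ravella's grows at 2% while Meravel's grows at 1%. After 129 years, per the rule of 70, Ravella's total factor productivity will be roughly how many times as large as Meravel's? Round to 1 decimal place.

3.6 times

Only the 1-point difference matters.
70/1 ≈ 70.00 years per doubling of the ratio; 129 years gives 1.84 doublings, so ≈ 3.6×.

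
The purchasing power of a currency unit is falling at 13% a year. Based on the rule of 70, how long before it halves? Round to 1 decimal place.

approximately 5.4 years

The rule works in reverse for decay: 70/13 ≈ 5.38 years to halve.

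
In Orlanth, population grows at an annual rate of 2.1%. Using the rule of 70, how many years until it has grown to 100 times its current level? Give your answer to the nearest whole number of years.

One doubling takes 70/2.1 = 33.33 years.
100× is log₂ 100 ≈ 6.64 doublings, so ≈ 6.64 × 33.33 = 221 years.

≈ 221 years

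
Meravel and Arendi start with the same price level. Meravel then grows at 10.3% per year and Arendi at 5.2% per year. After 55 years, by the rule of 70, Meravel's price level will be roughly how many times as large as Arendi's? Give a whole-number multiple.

Only the 5.1-point difference matters.
70/5.1 ≈ 13.73 years per doubling of the ratio; 55 years gives 4.01 doublings, so ≈ 16×.

≈ 16 times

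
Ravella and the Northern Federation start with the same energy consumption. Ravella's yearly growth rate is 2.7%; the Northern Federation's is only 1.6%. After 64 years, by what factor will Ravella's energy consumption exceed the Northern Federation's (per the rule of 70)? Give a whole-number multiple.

Rate gap = 2.7% − 1.6% = 1.1 points.
The ratio doubles every 70/1.1 ≈ 63.64 years.
64/63.64 ≈ 1.01 doublings → ratio ≈ 2^1.01 ≈ 2.

roughly 2 times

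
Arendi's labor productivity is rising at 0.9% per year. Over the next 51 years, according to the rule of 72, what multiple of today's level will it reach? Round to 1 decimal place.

Doubles every ≈ 80.00 years (72/0.9).
51 years is 0.64 doublings; 2^0.64 ≈ 1.6×.

around 1.6 times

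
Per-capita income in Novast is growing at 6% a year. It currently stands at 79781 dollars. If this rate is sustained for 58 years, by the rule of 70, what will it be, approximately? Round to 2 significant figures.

around 2500000 dollars

Doubling time ≈ 70/6 = 11.67 years.
58 years is 58/11.67 ≈ 4.97 doublings, a factor of 2^4.97 ≈ 31.34.
79781 × 31.34 ≈ 2500000 dollars.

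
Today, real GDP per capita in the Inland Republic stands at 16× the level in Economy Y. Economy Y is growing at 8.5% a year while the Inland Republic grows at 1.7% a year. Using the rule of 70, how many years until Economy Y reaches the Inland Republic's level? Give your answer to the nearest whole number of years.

roughly 41 years

The growth-rate gap is 8.5% − 1.7% = 6.8 percentage points.
So the ratio between them halves every 70/6.8 ≈ 10.29 years.
A 16× gap closes after 4 halvings: 4 × 10.29 ≈ 41 years.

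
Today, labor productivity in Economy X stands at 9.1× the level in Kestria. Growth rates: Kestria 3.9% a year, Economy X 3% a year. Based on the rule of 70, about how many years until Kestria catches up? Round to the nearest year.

≈ 248 years

Kestria gains on Economy X at 3.9% − 3% = 0.9 points a year.
At that relative rate the gap halves every 70/0.9 ≈ 77.78 years.
A 9.1× gap takes log₂(9.1) ≈ 3.19 halvings to close: 3.19 × 77.78 ≈ 248 years.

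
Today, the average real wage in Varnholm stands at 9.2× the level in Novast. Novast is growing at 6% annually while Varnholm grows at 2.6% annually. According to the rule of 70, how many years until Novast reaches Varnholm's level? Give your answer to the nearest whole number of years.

What matters is the difference: 3.4 pp.
Rule of 70 on the gap: the ratio halves every 70/3.4 ≈ 20.59 years.
A 9.2× gap takes log₂(9.2) ≈ 3.20 halvings to close: 3.20 × 20.59 ≈ 66 years.

≈ 66 years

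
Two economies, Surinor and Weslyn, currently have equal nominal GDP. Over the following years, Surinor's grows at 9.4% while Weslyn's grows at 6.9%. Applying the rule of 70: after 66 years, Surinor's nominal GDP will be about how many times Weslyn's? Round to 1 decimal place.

Surinor pulls ahead at 2.5 pp per year, so the ratio doubles every 70/2.5 ≈ 28.00 years.
In 66 years that's 2.36 doublings: 2^2.36 ≈ 5.1.

about 5.1 times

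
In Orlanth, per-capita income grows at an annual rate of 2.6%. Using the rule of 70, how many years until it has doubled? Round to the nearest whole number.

roughly 27 years

70/2.6 ≈ 26.92, so it doubles roughly every 27 years.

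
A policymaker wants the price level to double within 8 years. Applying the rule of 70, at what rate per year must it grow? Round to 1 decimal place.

70 / 8 ≈ 8.75, so about 8.8% per year.

approximately 8.8% per year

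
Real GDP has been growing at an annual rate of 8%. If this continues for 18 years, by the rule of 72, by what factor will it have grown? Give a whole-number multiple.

roughly 4 times

Doubling time ≈ 72/8 = 9.00 years.
18/9.00 ≈ 2 doublings, so about 2^2 = 4×.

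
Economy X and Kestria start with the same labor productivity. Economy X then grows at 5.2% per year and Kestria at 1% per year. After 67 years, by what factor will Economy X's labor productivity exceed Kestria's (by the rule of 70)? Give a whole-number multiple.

16 times

Economy X pulls ahead at 4.2 pp per year, so the ratio doubles every 70/4.2 ≈ 16.67 years.
In 67 years that's 4.02 doublings: 2^4.02 ≈ 16.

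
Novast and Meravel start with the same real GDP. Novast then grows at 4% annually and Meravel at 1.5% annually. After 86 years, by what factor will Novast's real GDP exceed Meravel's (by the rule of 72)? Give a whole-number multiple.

Rate gap = 4% − 1.5% = 2.5 points.
The ratio doubles every 72/2.5 ≈ 28.80 years.
86/28.80 ≈ 2.99 doublings → ratio ≈ 2^2.99 ≈ 8.

around 8 times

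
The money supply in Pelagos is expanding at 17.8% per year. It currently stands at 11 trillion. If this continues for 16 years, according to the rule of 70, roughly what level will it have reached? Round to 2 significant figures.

It doubles every 70/17.8 ≈ 3.93 years, so 16 years is 4.07 doublings.
2^4.07 ≈ 16.80; 11 × 16.80 ≈ 180 trillion.

around 180 trillion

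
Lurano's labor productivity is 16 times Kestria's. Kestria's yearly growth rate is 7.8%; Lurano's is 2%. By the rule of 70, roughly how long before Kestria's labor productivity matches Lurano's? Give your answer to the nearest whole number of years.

around 48 years

The growth-rate gap is 7.8% − 2% = 5.8 percentage points.
So the ratio between them halves every 70/5.8 ≈ 12.07 years.
A 16 times gap closes after 4 halvings: 4 × 12.07 ≈ 48 years.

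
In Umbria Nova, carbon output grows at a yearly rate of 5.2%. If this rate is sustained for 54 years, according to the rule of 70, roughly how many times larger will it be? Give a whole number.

70/5.2 ≈ 13.46 years per doubling.
54 years fits 4 doublings: 2^4 = 16.

≈ 16 times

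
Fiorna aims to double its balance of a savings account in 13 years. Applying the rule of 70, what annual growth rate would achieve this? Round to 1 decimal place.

70 / 13 ≈ 5.38, so about 5.4% a year.

≈ 5.4%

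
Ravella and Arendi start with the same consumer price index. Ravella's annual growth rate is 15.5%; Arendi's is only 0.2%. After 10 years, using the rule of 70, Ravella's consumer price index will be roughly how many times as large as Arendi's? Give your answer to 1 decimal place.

≈ 4.5 times

Ravella pulls ahead at 15.3 pp per year, so the ratio doubles every 70/15.3 ≈ 4.58 years.
In 10 years that's 2.18 doublings: 2^2.18 ≈ 4.5.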